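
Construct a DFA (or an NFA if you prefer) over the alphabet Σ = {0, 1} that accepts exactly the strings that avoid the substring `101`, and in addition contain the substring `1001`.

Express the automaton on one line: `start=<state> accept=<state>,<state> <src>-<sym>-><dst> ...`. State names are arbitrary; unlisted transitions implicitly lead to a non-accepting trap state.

Run two small machines in parallel and take their product. One (4 states) tracks partial matches of the forbidden pattern `101`; the other (5 states) tracks whether and how much of `1001` has been seen. Each combined state is a pair, one component from each; accept when both components accept.
A 12-state machine:
       0  1 
>  A   A  B 
   B   C  B 
   C   D  E 
   D   A  F 
   E   G  E 
 * F   H  F 
   G   I  E 
 * H   J  K 
   I   L  K 
 * J   J  F 
   K   K  K 
   L   L  E 
(> = start, * = accepting)

start=A accept=F,H,J A-0->A A-1->B B-0->C B-1->B C-0->D C-1->E D-0->A D-1->F E-0->G E-1->E F-0->H F-1->F G-0->I G-1->E H-0->J H-1->K I-0->L I-1->K J-0->J J-1->F K-0->K K-1->K L-0->L L-1->E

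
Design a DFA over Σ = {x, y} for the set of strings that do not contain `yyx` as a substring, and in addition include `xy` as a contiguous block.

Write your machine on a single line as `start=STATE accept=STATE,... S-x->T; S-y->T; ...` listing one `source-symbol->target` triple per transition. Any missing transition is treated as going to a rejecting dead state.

start=q0; accept=q3,q5,q6; q0-x->q1; q0-y->q2; q1-x->q1; q1-y->q3; q2-x->q1; q2-y->q4; q3-x->q5; q3-y->q6; q4-x->q4; q4-y->q4; q5-x->q5; q5-y->q3; q6-x->q4; q6-y->q6

Build one automaton per condition and run them in lockstep. The first has 4 states tracking partial matches of the forbidden pattern `yyx`; the second has 3 states tracking whether and how much of `xy` has been seen. A product state is a pair (one from each), accepting exactly when both do. Equivalent product states are then merged.
        x   y  
>  q0   q1  q2 
   q1   q1  q3 
   q2   q1  q4 
 * q3   q5  q6 
   q4   q4  q4 
 * q5   q5  q3 
 * q6   q4  q6 
(> = start, * = accepting)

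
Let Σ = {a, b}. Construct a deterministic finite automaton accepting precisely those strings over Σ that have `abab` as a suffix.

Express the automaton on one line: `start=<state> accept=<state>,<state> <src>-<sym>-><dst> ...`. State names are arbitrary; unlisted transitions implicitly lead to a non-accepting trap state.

Remember how much of `abab` the current input suffix matches. State S0 means no match yet; S1 means the last symbol is `a`; S2 means the last 2 symbols are `ab`; S3 means the last 3 symbols are `aba`; S4 means the last 4 symbols are `abab`. Only S4 accepts. On a mismatch, fall back to the longest proper suffix that is still a prefix of `abab`.
A 5-state machine:
        a   b  
>  S0   S1  S0 
   S1   S1  S2 
   S2   S3  S0 
   S3   S1  S4 
 * S4   S3  S0 
(> = start, * = accepting)

start=S0 accept=S4 S0-a->S1 S0-b->S0 S1-a->S1 S1-b->S2 S2-a->S3 S2-b->S0 S3-a->S1 S3-b->S4 S4-a->S3 S4-b->S0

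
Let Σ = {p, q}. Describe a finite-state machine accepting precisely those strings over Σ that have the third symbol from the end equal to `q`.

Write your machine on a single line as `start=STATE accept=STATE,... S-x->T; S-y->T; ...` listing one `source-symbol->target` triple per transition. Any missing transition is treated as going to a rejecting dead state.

A DFA must remember the last 3 symbols (since which symbol is third-to-last isn't known until the input ends). Use one state per possible window of the last ≤3 symbols; accept from those whose window starts with `q`.
15 states suffice.
       p  q 
>  A   B  C 
   B   D  E 
   C   F  G 
   D   H  I 
   E   J  K 
   F   L  M 
   G   N  O 
   H   H  I 
   I   J  K 
   J   L  M 
   K   N  O 
 * L   H  I 
 * M   J  K 
 * N   L  M 
 * O   N  O 
(> = start, * = accepting)

start=A; accept=L,M,N,O; A-p->B; A-q->C; B-p->D; B-q->E; C-p->F; C-q->G; D-p->H; D-q->I; E-p->J; E-q->K; F-p->L; F-q->M; G-p->N; G-q->O; H-p->H; H-q->I; I-p->J; I-q->K; J-p->L; J-q->M; K-p->N; K-q->O; L-p->H; L-q->I; M-p->J; M-q->K; N-p->L; N-q->M; O-p->N; O-q->O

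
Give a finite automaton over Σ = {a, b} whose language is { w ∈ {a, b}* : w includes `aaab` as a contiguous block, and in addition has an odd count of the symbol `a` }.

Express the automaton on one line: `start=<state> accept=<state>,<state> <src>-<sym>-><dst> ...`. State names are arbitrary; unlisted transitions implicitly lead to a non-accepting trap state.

Run two small machines in parallel and take their product. The first has 5 states tracking whether and how much of `aaab` has been seen; the second has 2 states tracking the count of `a`s modulo 2. A product state is a pair (one from each), accepting exactly when both do.
A 10-state machine:
        a   b  
>  q0   q1  q0 
   q1   q2  q3 
   q2   q4  q0 
   q3   q5  q3 
   q4   q6  q7 
   q5   q8  q0 
   q6   q4  q9 
 * q7   q9  q7 
   q8   q6  q3 
   q9   q7  q9 
(> = start, * = accepting)

start=q0 accept=q7 q0-a->q1 q0-b->q0 q1-a->q2 q1-b->q3 q2-a->q4 q2-b->q0 q3-a->q5 q3-b->q3 q4-a->q6 q4-b->q7 q5-a->q8 q5-b->q0 q6-a->q4 q6-b->q9 q7-a->q9 q7-b->q7 q8-a->q6 q8-b->q3 q9-a->q7 q9-b->q9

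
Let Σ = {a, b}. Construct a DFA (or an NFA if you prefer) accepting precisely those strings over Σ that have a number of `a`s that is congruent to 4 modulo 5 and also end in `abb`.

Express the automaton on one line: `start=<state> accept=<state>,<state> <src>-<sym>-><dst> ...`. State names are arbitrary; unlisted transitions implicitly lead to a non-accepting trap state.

start=S0 accept=S16 S0-a->S1 S0-b->S0 S1-a->S2 S1-b->S3 S2-a->S4 S2-b->S5 S3-a->S2 S3-b->S6 S4-a->S7 S4-b->S8 S5-a->S4 S5-b->S9 S6-a->S2 S6-b->S10 S7-a->S11 S7-b->S12 S8-a->S7 S8-b->S13 S9-a->S4 S9-b->S14 S10-a->S2 S10-b->S10 S11-a->S1 S11-b->S15 S12-a->S11 S12-b->S16 S13-a->S7 S13-b->S17 S14-a->S4 S14-b->S14 S15-a->S1 S15-b->S18 S16-a->S11 S16-b->S19 S17-a->S7 S17-b->S17 S18-a->S1 S18-b->S0 S19-a->S11 S19-b->S19

Build one automaton per condition and run them in lockstep. One (5 states) tracks the count of `a`s modulo 5; the other (4 states) tracks how much of the suffix `abb` has currently been matched. Each combined state is a pair, one component from each; accept when both components accept.
A 20-state machine:
          a    b  
>  S0     S1   S0 
   S1     S2   S3 
   S2     S4   S5 
   S3     S2   S6 
   S4     S7   S8 
   S5     S4   S9 
   S6     S2  S10 
   S7    S11  S12 
   S8     S7  S13 
   S9     S4  S14 
   S10    S2  S10 
   S11    S1  S15 
   S12   S11  S16 
   S13    S7  S17 
   S14    S4  S14 
   S15    S1  S18 
 * S16   S11  S19 
   S17    S7  S17 
   S18    S1   S0 
   S19   S11  S19 
(> = start, * = accepting)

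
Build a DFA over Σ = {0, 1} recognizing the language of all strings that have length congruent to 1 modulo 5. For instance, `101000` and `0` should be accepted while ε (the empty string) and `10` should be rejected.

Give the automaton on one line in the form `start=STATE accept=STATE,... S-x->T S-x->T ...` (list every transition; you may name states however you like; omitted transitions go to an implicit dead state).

start=A accept=B A-0->B A-1->B B-0->C B-1->C C-0->D C-1->D D-0->E D-1->E E-0->A E-1->A

Only the length mod 5 matters, so use a 5-cycle: from any state, every input symbol moves to the next state, wrapping E back to A. Mark B accepting.
A 5-state machine:
       0  1 
>  A   B  B 
 * B   C  C 
   C   D  D 
   D   E  E 
   E   A  A 
(> = start, * = accepting)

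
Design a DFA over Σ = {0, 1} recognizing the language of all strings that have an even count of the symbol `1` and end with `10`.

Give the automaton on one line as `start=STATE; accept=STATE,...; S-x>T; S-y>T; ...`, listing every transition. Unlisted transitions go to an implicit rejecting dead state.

Build one automaton per condition and run them in lockstep. The first has 2 states tracking the count of `1`s modulo 2; the second has 3 states tracking how much of the suffix `10` has currently been matched. A product state is a pair (one from each), accepting exactly when both do. Equivalent product states are then merged.
A 4-state machine:
        0   1  
>  S0   S0  S1 
   S1   S1  S2 
   S2   S3  S1 
 * S3   S0  S1 
(> = start, * = accepting)

start=S0; accept=S3; S0-0>S0; S0-1>S1; S1-0>S1; S1-1>S2; S2-0>S3; S2-1>S1; S3-0>S0; S3-1>S1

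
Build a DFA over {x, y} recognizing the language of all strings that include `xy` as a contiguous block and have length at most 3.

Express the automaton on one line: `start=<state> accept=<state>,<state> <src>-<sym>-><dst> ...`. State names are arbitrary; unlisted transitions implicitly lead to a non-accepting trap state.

Handle the two conditions separately and then intersect. One (3 states) tracks whether and how much of `xy` has been seen; the other (5 states) tracks the input length, saturating at 4. Each combined state is a pair, one component from each; accept when both components accept. After merging equivalent states the machine shrinks.
        x   y  
>  q0   q1  q2 
   q1   q3  q4 
   q2   q3  q5 
   q3   q5  q6 
 * q4   q6  q6 
   q5   q5  q5 
 * q6   q5  q5 
(> = start, * = accepting)

start=q0 accept=q4,q6 q0-x->q1 q0-y->q2 q1-x->q3 q1-y->q4 q2-x->q3 q2-y->q5 q3-x->q5 q3-y->q6 q4-x->q6 q4-y->q6 q5-x->q5 q5-y->q5 q6-x->q5 q6-y->q5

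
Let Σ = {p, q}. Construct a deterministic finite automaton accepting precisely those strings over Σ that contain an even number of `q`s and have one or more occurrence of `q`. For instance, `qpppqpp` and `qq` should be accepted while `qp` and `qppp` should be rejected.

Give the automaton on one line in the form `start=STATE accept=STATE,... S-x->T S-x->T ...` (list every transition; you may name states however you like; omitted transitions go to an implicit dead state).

Run two small machines in parallel and take their product. The first has 2 states tracking the count of `q`s modulo 2; the second has 3 states tracking the count of `q`s, saturating at 2. A product state is a pair (one from each), accepting exactly when both do.
        p   q  
>  S0   S0  S1 
   S1   S1  S2 
 * S2   S2  S3 
   S3   S3  S2 
(> = start, * = accepting)

start=S0 accept=S2 S0-p->S0 S0-q->S1 S1-p->S1 S1-q->S2 S2-p->S2 S2-q->S3 S3-p->S3 S3-q->S2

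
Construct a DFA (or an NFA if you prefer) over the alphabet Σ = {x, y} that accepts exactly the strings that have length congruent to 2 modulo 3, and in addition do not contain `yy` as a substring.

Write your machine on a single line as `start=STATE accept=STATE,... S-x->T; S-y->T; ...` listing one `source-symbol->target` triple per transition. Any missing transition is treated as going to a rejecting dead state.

start=q0; accept=q3,q4; q0-x->q1; q0-y->q2; q1-x->q3; q1-y->q4; q2-x->q3; q2-y->q5; q3-x->q0; q3-y->q6; q4-x->q0; q4-y->q5; q5-x->q5; q5-y->q5; q6-x->q1; q6-y->q5

Handle the two conditions separately and then intersect. One (3 states) tracks the input length modulo 3; the other (3 states) tracks partial matches of the forbidden pattern `yy`. Each combined state is a pair, one component from each; accept when both components accept. After merging equivalent states the machine shrinks.
With 7 states:
        x   y  
>  q0   q1  q2 
   q1   q3  q4 
   q2   q3  q5 
 * q3   q0  q6 
 * q4   q0  q5 
   q5   q5  q5 
   q6   q1  q5 
(> = start, * = accepting)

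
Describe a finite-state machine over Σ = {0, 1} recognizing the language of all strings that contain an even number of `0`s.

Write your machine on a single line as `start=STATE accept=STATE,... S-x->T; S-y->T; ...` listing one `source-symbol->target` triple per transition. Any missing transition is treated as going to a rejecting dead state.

The only thing that matters is how many `0`s have appeared, reduced mod 2. Use one state per residue: s0 for 0, …, s1 for 1. Reading `0` moves to the next residue; anything else stays put. s0 is accepting.
With 2 states:
        0   1  
>* s0   s1  s0 
   s1   s0  s1 
(> = start, * = accepting)

start=s0; accept=s0; s0-0->s1; s0-1->s0; s1-0->s0; s1-1->s1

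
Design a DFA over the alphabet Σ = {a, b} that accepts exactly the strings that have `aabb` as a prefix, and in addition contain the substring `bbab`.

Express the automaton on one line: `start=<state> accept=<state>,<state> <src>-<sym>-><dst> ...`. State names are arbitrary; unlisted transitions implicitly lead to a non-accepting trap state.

Handle the two conditions separately and then intersect. One (6 states) tracks whether the input so far still matches the prefix `aabb`; the other (5 states) tracks whether and how much of `bbab` has been seen. Each combined state is a pair, one component from each; accept when both components accept.
A 14-state machine:
          a    b  
>  S0     S1   S2 
   S1     S3   S2 
   S2     S4   S5 
   S3     S4   S6 
   S4     S4   S2 
   S5     S7   S5 
   S6     S4   S8 
   S7     S4   S9 
   S8    S10   S8 
   S9     S9   S9 
   S10   S11  S12 
   S11   S11  S13 
 * S12   S12  S12 
   S13   S11   S8 
(> = start, * = accepting)

start=S0 accept=S12 S0-a->S1 S0-b->S2 S1-a->S3 S1-b->S2 S2-a->S4 S2-b->S5 S3-a->S4 S3-b->S6 S4-a->S4 S4-b->S2 S5-a->S7 S5-b->S5 S6-a->S4 S6-b->S8 S7-a->S4 S7-b->S9 S8-a->S10 S8-b->S8 S9-a->S9 S9-b->S9 S10-a->S11 S10-b->S12 S11-a->S11 S11-b->S13 S12-a->S12 S12-b->S12 S13-a->S11 S13-b->S8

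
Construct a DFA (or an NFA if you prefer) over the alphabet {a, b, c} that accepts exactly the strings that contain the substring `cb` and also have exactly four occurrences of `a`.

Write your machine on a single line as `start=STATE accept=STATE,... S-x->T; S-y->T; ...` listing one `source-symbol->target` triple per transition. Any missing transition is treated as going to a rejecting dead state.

start=s0; accept=s15; s0-a->s1; s0-b->s0; s0-c->s2; s1-a->s3; s1-b->s1; s1-c->s4; s2-a->s1; s2-b->s5; s2-c->s2; s3-a->s6; s3-b->s3; s3-c->s7; s4-a->s3; s4-b->s8; s4-c->s4; s5-a->s8; s5-b->s5; s5-c->s5; s6-a->s9; s6-b->s6; s6-c->s10; s7-a->s6; s7-b->s11; s7-c->s7; s8-a->s11; s8-b->s8; s8-c->s8; s9-a->s12; s9-b->s9; s9-c->s13; s10-a->s9; s10-b->s14; s10-c->s10; s11-a->s14; s11-b->s11; s11-c->s11; s12-a->s12; s12-b->s12; s12-c->s12; s13-a->s12; s13-b->s15; s13-c->s13; s14-a->s15; s14-b->s14; s14-c->s14; s15-a->s12; s15-b->s15; s15-c->s15

Build one automaton per condition and run them in lockstep. The first has 3 states tracking whether and how much of `cb` has been seen; the second has 6 states tracking the count of `a`s, saturating at 5. A product state is a pair (one from each), accepting exactly when both do. Minimizing collapses redundant product states.
A 16-state machine:
          a    b    c  
>  s0     s1   s0   s2 
   s1     s3   s1   s4 
   s2     s1   s5   s2 
   s3     s6   s3   s7 
   s4     s3   s8   s4 
   s5     s8   s5   s5 
   s6     s9   s6  s10 
   s7     s6  s11   s7 
   s8    s11   s8   s8 
   s9    s12   s9  s13 
   s10    s9  s14  s10 
   s11   s14  s11  s11 
   s12   s12  s12  s12 
   s13   s12  s15  s13 
   s14   s15  s14  s14 
 * s15   s12  s15  s15 
(> = start, * = accepting)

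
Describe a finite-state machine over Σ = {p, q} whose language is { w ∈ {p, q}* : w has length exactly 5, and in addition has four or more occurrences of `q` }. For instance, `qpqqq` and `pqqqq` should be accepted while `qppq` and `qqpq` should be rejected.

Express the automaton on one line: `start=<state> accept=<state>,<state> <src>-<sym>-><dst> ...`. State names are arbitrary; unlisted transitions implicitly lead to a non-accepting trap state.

Run two small machines in parallel and take their product. One (7 states) tracks the input length, saturating at 6; the other (6 states) tracks the count of `q`s, saturating at 5. Each combined state is a pair, one component from each; accept when both components accept. Equivalent product states are then merged.
       p  q 
>  A   B  C 
   B   D  E 
   C   E  F 
   D   D  D 
   E   D  G 
   F   G  H 
   G   D  I 
   H   I  J 
   I   D  K 
   J   K  K 
 * K   D  D 
(> = start, * = accepting)

start=A accept=K A-p->B A-q->C B-p->D B-q->E C-p->E C-q->F D-p->D D-q->D E-p->D E-q->G F-p->G F-q->H G-p->D G-q->I H-p->I H-q->J I-p->D I-q->K J-p->K J-q->K K-p->D K-q->D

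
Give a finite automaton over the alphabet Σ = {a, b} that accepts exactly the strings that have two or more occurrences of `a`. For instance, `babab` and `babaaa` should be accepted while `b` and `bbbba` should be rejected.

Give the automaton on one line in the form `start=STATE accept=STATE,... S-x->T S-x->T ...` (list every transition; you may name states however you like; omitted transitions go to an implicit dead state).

start=S0 accept=S2,S3 S0-a->S1 S0-b->S0 S1-a->S2 S1-b->S1 S2-a->S3 S2-b->S2 S3-a->S3 S3-b->S3

Only the number of `a`s matters, and only up to 3. Make a chain S0 → S1 → S2 → S3 advanced by each `a` (with S3 absorbing); every other symbol self-loops. The accepting set is {S2, S3}.
        a   b  
>  S0   S1  S0 
   S1   S2  S1 
 * S2   S3  S2 
 * S3   S3  S3 
(> = start, * = accepting)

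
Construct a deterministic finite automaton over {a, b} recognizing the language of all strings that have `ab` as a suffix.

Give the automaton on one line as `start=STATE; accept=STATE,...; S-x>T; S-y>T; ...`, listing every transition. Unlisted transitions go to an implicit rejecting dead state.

start=q0; accept=q2; q0-a>q1; q0-b>q0; q1-a>q1; q1-b>q2; q2-a>q1; q2-b>q0

Remember how much of `ab` the current input suffix matches. State q0 means no match yet; q1 means the last symbol is `a`; q2 means the last 2 symbols are `ab`. Only q2 accepts. On a mismatch, fall back to the longest proper suffix that is still a prefix of `ab`.
        a   b  
>  q0   q1  q0 
   q1   q1  q2 
 * q2   q1  q0 
(> = start, * = accepting)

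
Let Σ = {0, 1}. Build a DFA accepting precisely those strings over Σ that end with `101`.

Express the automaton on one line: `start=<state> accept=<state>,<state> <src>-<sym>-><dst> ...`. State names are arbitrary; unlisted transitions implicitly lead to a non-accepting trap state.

start=q0 accept=q3 q0-0->q0 q0-1->q1 q1-0->q2 q1-1->q1 q2-0->q0 q2-1->q3 q3-0->q2 q3-1->q1

Remember how much of `101` the current input suffix matches. State q0 means no match yet; q1 means the last symbol is `1`; q2 means the last 2 symbols are `10`; q3 means the last 3 symbols are `101`. Only q3 accepts. On a mismatch, fall back to the longest proper suffix that is still a prefix of `101`.
A 4-state machine:
        0   1  
>  q0   q0  q1 
   q1   q2  q1 
   q2   q0  q3 
 * q3   q2  q1 
(> = start, * = accepting)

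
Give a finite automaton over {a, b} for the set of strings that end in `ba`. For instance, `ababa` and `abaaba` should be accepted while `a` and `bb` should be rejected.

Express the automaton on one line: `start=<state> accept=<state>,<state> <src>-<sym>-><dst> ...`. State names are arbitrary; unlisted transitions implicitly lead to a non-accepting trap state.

start=q0 accept=q2 q0-a->q0 q0-b->q1 q1-a->q2 q1-b->q1 q2-a->q0 q2-b->q1

Remember how much of `ba` the current input suffix matches. State q0 means no match yet; q1 means the last symbol is `b`; q2 means the last 2 symbols are `ba`. Only q2 accepts. On a mismatch, fall back to the longest proper suffix that is still a prefix of `ba`.
With 3 states:
        a   b  
>  q0   q0  q1 
   q1   q2  q1 
 * q2   q0  q1 
(> = start, * = accepting)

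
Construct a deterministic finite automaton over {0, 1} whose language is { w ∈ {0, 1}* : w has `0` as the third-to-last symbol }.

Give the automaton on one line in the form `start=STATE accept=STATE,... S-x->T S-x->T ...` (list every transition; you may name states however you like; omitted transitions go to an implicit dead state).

A DFA must remember the last 3 symbols (since which symbol is third-to-last isn't known until the input ends). Use one state per possible window of the last ≤3 symbols; accept from those whose window starts with `0`.
A 15-state machine:
          0    1  
>  q0     q1   q2 
   q1     q3   q4 
   q2     q5   q6 
   q3     q7   q8 
   q4     q9  q10 
   q5    q11  q12 
   q6    q13  q14 
 * q7     q7   q8 
 * q8     q9  q10 
 * q9    q11  q12 
 * q10   q13  q14 
   q11    q7   q8 
   q12    q9  q10 
   q13   q11  q12 
   q14   q13  q14 
(> = start, * = accepting)

start=q0 accept=q7,q8,q9,q10 q0-0->q1 q0-1->q2 q1-0->q3 q1-1->q4 q2-0->q5 q2-1->q6 q3-0->q7 q3-1->q8 q4-0->q9 q4-1->q10 q5-0->q11 q5-1->q12 q6-0->q13 q6-1->q14 q7-0->q7 q7-1->q8 q8-0->q9 q8-1->q10 q9-0->q11 q9-1->q12 q10-0->q13 q10-1->q14 q11-0->q7 q11-1->q8 q12-0->q9 q12-1->q10 q13-0->q11 q13-1->q12 q14-0->q13 q14-1->q14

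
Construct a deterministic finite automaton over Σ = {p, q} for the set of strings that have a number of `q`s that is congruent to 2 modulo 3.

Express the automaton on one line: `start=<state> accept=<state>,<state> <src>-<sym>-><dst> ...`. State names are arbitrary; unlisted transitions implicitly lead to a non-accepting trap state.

Keep the running count of `q`s modulo 3: each `q` advances along the cycle S0 → S1 → S2 → S0 while other symbols loop. Accept at S2.
3 states suffice.
        p   q  
>  S0   S0  S1 
   S1   S1  S2 
 * S2   S2  S0 
(> = start, * = accepting)

start=S0 accept=S2 S0-p->S0 S0-q->S1 S1-p->S1 S1-q->S2 S2-p->S2 S2-q->S0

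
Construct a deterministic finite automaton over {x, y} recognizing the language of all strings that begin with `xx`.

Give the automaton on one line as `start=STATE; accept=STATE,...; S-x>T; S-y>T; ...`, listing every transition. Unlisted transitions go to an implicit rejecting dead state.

start=s0; accept=s2; s0-x>s1; s0-y>s3; s1-x>s2; s1-y>s3; s2-x>s2; s2-y>s2; s3-x>s3; s3-y>s3

Check the first 2 symbols one by one: s0 through s1 record how many have matched `xx` so far; any wrong symbol goes to the dead state s3. After all 2 match we enter the accepting sink s2.
        x   y  
>  s0   s1  s3 
   s1   s2  s3 
 * s2   s2  s2 
   s3   s3  s3 
(> = start, * = accepting)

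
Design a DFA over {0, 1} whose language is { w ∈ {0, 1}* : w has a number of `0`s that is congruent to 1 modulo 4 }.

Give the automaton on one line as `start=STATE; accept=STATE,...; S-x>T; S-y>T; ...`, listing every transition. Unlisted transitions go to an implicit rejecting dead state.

start=q0; accept=q1; q0-0>q1; q0-1>q0; q1-0>q2; q1-1>q1; q2-0>q3; q2-1>q2; q3-0>q0; q3-1>q3

The only thing that matters is how many `0`s have appeared, reduced mod 4. Use one state per residue: q0 for 0, …, q3 for 3. Reading `0` moves to the next residue; anything else stays put. q1 is accepting.
A 4-state machine:
        0   1  
>  q0   q1  q0 
 * q1   q2  q1 
   q2   q3  q2 
   q3   q0  q3 
(> = start, * = accepting)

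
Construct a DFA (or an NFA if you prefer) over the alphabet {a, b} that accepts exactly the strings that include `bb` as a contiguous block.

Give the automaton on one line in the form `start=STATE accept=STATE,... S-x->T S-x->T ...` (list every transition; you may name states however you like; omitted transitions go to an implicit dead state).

Track how much of `bb` has been matched so far: state S0 is no progress, S2 is the absorbing accept state reached once `bb` has occurred. Intermediate states record partial matches; on a mismatch, fall back to the longest reusable overlap.
        a   b  
>  S0   S0  S1 
   S1   S0  S2 
 * S2   S2  S2 
(> = start, * = accepting)

start=S0 accept=S2 S0-a->S0 S0-b->S1 S1-a->S0 S1-b->S2 S2-a->S2 S2-b->S2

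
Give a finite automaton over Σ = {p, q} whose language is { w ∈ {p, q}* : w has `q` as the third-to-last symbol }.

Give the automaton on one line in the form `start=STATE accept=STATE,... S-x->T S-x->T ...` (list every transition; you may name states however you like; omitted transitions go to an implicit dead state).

Because acceptance depends on a position counted from the end, the machine has to buffer the most recent 3 symbols. Make each state the string of the last up-to-3 symbols read; on input `x` shift the window left and append `x`. Accept when the buffered window has length 3 and begins with `q`.
With 15 states:
       p  q 
>  A   B  C 
   B   D  E 
   C   F  G 
   D   H  I 
   E   J  K 
   F   L  M 
   G   N  O 
   H   H  I 
   I   J  K 
   J   L  M 
   K   N  O 
 * L   H  I 
 * M   J  K 
 * N   L  M 
 * O   N  O 
(> = start, * = accepting)

start=A accept=L,M,N,O A-p->B A-q->C B-p->D B-q->E C-p->F C-q->G D-p->H D-q->I E-p->J E-q->K F-p->L F-q->M G-p->N G-q->O H-p->H H-q->I I-p->J I-q->K J-p->L J-q->M K-p->N K-q->O L-p->H L-q->I M-p->J M-q->K N-p->L N-q->M O-p->N O-q->O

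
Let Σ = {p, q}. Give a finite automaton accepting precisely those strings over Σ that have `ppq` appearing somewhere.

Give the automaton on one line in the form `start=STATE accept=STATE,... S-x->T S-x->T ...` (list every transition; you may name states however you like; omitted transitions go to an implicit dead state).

start=A accept=D A-p->B A-q->A B-p->C B-q->A C-p->C C-q->D D-p->D D-q->D

States A..C record the length of the longest prefix of `ppq` that matches the current input suffix. Reaching D means `ppq` has been seen, and we stay there forever. Accept from D.
       p  q 
>  A   B  A 
   B   C  A 
   C   C  D 
 * D   D  D 
(> = start, * = accepting)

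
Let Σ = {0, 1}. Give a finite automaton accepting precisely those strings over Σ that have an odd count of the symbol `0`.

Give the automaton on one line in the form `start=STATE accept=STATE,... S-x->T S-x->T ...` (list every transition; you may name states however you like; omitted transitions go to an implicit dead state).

Keep the running count of `0`s modulo 2: each `0` advances along the cycle S0 → S1 → S0 while other symbols loop. Accept at S1.
2 states suffice.
        0   1  
>  S0   S1  S0 
 * S1   S0  S1 
(> = start, * = accepting)

start=S0 accept=S1 S0-0->S1 S0-1->S0 S1-0->S0 S1-1->S1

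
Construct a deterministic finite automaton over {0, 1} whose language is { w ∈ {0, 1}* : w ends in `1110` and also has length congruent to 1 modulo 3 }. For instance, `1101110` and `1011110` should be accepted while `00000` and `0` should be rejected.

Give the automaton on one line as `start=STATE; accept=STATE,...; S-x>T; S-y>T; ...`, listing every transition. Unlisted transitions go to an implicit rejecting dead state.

start=q0; accept=q6; q0-0>q1; q0-1>q2; q1-0>q3; q1-1>q3; q2-0>q3; q2-1>q4; q3-0>q0; q3-1>q0; q4-0>q0; q4-1>q5; q5-0>q6; q5-1>q2; q6-0>q3; q6-1>q3

Handle the two conditions separately and then intersect. The first has 5 states tracking how much of the suffix `1110` has currently been matched; the second has 3 states tracking the input length modulo 3. A product state is a pair (one from each), accepting exactly when both do. Minimizing collapses redundant product states.
        0   1  
>  q0   q1  q2 
   q1   q3  q3 
   q2   q3  q4 
   q3   q0  q0 
   q4   q0  q5 
   q5   q6  q2 
 * q6   q3  q3 
(> = start, * = accepting)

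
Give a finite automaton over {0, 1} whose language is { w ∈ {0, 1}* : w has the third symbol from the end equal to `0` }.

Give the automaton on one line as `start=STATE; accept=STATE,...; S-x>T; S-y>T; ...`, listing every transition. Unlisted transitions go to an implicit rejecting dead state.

A DFA must remember the last 3 symbols (since which symbol is third-to-last isn't known until the input ends). Use one state per possible window of the last ≤3 symbols; accept from those whose window starts with `0`.
A 15-state machine:
          0    1  
>  q0     q1   q2 
   q1     q3   q4 
   q2     q5   q6 
   q3     q7   q8 
   q4     q9  q10 
   q5    q11  q12 
   q6    q13  q14 
 * q7     q7   q8 
 * q8     q9  q10 
 * q9    q11  q12 
 * q10   q13  q14 
   q11    q7   q8 
   q12    q9  q10 
   q13   q11  q12 
   q14   q13  q14 
(> = start, * = accepting)

start=q0; accept=q7,q8,q9,q10; q0-0>q1; q0-1>q2; q1-0>q3; q1-1>q4; q2-0>q5; q2-1>q6; q3-0>q7; q3-1>q8; q4-0>q9; q4-1>q10; q5-0>q11; q5-1>q12; q6-0>q13; q6-1>q14; q7-0>q7; q7-1>q8; q8-0>q9; q8-1>q10; q9-0>q11; q9-1>q12; q10-0>q13; q10-1>q14; q11-0>q7; q11-1>q8; q12-0>q9; q12-1>q10; q13-0>q11; q13-1>q12; q14-0>q13; q14-1>q14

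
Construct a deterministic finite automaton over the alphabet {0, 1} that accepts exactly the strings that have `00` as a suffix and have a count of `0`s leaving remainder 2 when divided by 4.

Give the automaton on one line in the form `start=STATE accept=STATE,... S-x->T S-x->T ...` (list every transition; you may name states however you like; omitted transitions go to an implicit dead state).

Build one automaton per condition and run them in lockstep. One (3 states) tracks how much of the suffix `00` has currently been matched; the other (4 states) tracks the count of `0`s modulo 4. Each combined state is a pair, one component from each; accept when both components accept. After merging equivalent states the machine shrinks.
6 states suffice.
        0   1  
>  q0   q1  q0 
   q1   q2  q3 
 * q2   q4  q5 
   q3   q5  q3 
   q4   q0  q4 
   q5   q4  q5 
(> = start, * = accepting)

start=q0 accept=q2 q0-0->q1 q0-1->q0 q1-0->q2 q1-1->q3 q2-0->q4 q2-1->q5 q3-0->q5 q3-1->q3 q4-0->q0 q4-1->q4 q5-0->q4 q5-1->q5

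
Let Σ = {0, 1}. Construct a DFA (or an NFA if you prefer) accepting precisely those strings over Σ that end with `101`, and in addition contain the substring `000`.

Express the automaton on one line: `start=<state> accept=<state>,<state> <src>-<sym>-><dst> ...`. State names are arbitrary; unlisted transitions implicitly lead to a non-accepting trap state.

Build one automaton per condition and run them in lockstep. The first has 4 states tracking how much of the suffix `101` has currently been matched; the second has 4 states tracking whether and how much of `000` has been seen. A product state is a pair (one from each), accepting exactly when both do.
With 10 states:
        0   1  
>  q0   q1  q2 
   q1   q3  q2 
   q2   q4  q2 
   q3   q5  q2 
   q4   q3  q6 
   q5   q5  q7 
   q6   q4  q2 
   q7   q8  q7 
   q8   q5  q9 
 * q9   q8  q7 
(> = start, * = accepting)

start=q0 accept=q9 q0-0->q1 q0-1->q2 q1-0->q3 q1-1->q2 q2-0->q4 q2-1->q2 q3-0->q5 q3-1->q2 q4-0->q3 q4-1->q6 q5-0->q5 q5-1->q7 q6-0->q4 q6-1->q2 q7-0->q8 q7-1->q7 q8-0->q5 q8-1->q9 q9-0->q8 q9-1->q7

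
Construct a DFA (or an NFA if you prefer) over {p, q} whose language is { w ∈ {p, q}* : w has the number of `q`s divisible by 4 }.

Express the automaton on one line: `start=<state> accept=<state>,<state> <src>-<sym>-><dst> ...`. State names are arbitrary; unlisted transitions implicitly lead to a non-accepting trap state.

start=S0 accept=S0 S0-p->S0 S0-q->S1 S1-p->S1 S1-q->S2 S2-p->S2 S2-q->S3 S3-p->S3 S3-q->S0

Keep the running count of `q`s modulo 4: each `q` advances along the cycle S0 → S1 → S2 → S3 → S0 while other symbols loop. Accept at S0.
        p   q  
>* S0   S0  S1 
   S1   S1  S2 
   S2   S2  S3 
   S3   S3  S0 
(> = start, * = accepting)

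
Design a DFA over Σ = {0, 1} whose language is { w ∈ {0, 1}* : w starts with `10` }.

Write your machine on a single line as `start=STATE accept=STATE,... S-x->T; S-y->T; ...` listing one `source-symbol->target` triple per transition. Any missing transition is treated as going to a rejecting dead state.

start=q0; accept=q2; q0-0->q3; q0-1->q1; q1-0->q2; q1-1->q3; q2-0->q2; q2-1->q2; q3-0->q3; q3-1->q3

Walk along `10` while the input agrees: from q0 take `1` to q1, and so on. Any deviation drops to the rejecting sink q3. Once q2 is reached the prefix is confirmed and every continuation is accepted.
A 4-state machine:
        0   1  
>  q0   q3  q1 
   q1   q2  q3 
 * q2   q2  q2 
   q3   q3  q3 
(> = start, * = accepting)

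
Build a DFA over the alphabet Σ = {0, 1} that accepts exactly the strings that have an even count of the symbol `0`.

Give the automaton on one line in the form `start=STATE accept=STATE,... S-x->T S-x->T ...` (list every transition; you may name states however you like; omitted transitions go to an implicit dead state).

start=A accept=A A-0->B A-1->A B-0->A B-1->B

Keep the running count of `0`s modulo 2: each `0` advances along the cycle A → B → A while other symbols loop. Accept at A.
       0  1 
>* A   B  A 
   B   A  B 
(> = start, * = accepting)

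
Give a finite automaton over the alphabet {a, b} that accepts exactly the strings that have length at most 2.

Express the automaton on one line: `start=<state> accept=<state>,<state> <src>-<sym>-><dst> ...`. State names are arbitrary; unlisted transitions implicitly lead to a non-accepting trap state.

Count input length up to 3: every symbol moves from s0 toward s3, which means 'more than 2' and absorbs. Accept from {s0, s1, s2}.
With 4 states:
        a   b  
>* s0   s1  s1 
 * s1   s2  s2 
 * s2   s3  s3 
   s3   s3  s3 
(> = start, * = accepting)

start=s0 accept=s0,s1,s2 s0-a->s1 s0-b->s1 s1-a->s2 s1-b->s2 s2-a->s3 s2-b->s3 s3-a->s3 s3-b->s3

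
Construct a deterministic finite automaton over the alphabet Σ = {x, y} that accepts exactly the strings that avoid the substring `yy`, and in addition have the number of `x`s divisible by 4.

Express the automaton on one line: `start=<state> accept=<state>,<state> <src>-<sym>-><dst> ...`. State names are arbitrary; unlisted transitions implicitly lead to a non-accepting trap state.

Build one automaton per condition and run them in lockstep. One (3 states) tracks partial matches of the forbidden pattern `yy`; the other (4 states) tracks the count of `x`s modulo 4. Each combined state is a pair, one component from each; accept when both components accept.
12 states suffice.
          x    y  
>* q0     q1   q2 
   q1     q3   q4 
 * q2     q1   q5 
   q3     q6   q7 
   q4     q3   q8 
   q5     q8   q5 
   q6     q0   q9 
   q7     q6  q10 
   q8    q10   q8 
   q9     q0  q11 
   q10   q11  q10 
   q11    q5  q11 
(> = start, * = accepting)

start=q0 accept=q0,q2 q0-x->q1 q0-y->q2 q1-x->q3 q1-y->q4 q2-x->q1 q2-y->q5 q3-x->q6 q3-y->q7 q4-x->q3 q4-y->q8 q5-x->q8 q5-y->q5 q6-x->q0 q6-y->q9 q7-x->q6 q7-y->q10 q8-x->q10 q8-y->q8 q9-x->q0 q9-y->q11 q10-x->q11 q10-y->q10 q11-x->q5 q11-y->q11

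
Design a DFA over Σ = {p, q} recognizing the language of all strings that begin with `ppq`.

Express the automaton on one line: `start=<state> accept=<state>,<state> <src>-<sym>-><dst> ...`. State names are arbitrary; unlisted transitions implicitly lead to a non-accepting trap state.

Walk along `ppq` while the input agrees: from S0 take `p` to S1, and so on. Any deviation drops to the rejecting sink S4. Once S3 is reached the prefix is confirmed and every continuation is accepted.
5 states suffice.
        p   q  
>  S0   S1  S4 
   S1   S2  S4 
   S2   S4  S3 
 * S3   S3  S3 
   S4   S4  S4 
(> = start, * = accepting)

start=S0 accept=S3 S0-p->S1 S0-q->S4 S1-p->S2 S1-q->S4 S2-p->S4 S2-q->S3 S3-p->S3 S3-q->S3 S4-p->S4 S4-q->S4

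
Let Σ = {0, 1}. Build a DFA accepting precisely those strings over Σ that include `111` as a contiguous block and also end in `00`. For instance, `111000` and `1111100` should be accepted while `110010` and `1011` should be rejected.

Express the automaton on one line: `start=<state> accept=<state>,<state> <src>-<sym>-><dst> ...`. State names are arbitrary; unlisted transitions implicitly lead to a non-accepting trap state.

start=A accept=H A-0->B A-1->C B-0->D B-1->C C-0->B C-1->E D-0->D D-1->C E-0->B E-1->F F-0->G F-1->F G-0->H G-1->F H-0->H H-1->F

Build one automaton per condition and run them in lockstep. One (4 states) tracks whether and how much of `111` has been seen; the other (3 states) tracks how much of the suffix `00` has currently been matched. Each combined state is a pair, one component from each; accept when both components accept.
An 8-state machine:
       0  1 
>  A   B  C 
   B   D  C 
   C   B  E 
   D   D  C 
   E   B  F 
   F   G  F 
   G   H  F 
 * H   H  F 
(> = start, * = accepting)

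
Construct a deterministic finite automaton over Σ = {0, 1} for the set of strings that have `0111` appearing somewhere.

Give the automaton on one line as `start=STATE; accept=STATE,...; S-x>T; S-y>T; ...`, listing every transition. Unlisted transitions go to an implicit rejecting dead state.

start=A; accept=E; A-0>B; A-1>A; B-0>B; B-1>C; C-0>B; C-1>D; D-0>B; D-1>E; E-0>E; E-1>E

Track how much of `0111` has been matched so far: state A is no progress, E is the absorbing accept state reached once `0111` has occurred. Intermediate states record partial matches; on a mismatch, fall back to the longest reusable overlap.
       0  1 
>  A   B  A 
   B   B  C 
   C   B  D 
   D   B  E 
 * E   E  E 
(> = start, * = accepting)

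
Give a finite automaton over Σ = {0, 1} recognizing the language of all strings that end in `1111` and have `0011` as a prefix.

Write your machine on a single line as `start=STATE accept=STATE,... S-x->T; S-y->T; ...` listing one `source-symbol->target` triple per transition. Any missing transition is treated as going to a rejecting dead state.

Run two small machines in parallel and take their product. One (5 states) tracks how much of the suffix `1111` has currently been matched; the other (6 states) tracks whether the input so far still matches the prefix `0011`. Each combined state is a pair, one component from each; accept when both components accept. Equivalent product states are then merged.
A 10-state machine:
        0   1  
>  S0   S1  S2 
   S1   S3  S2 
   S2   S2  S2 
   S3   S2  S4 
   S4   S2  S5 
   S5   S6  S7 
   S6   S6  S8 
   S7   S6  S9 
   S8   S6  S5 
 * S9   S6  S9 
(> = start, * = accepting)

start=S0; accept=S9; S0-0->S1; S0-1->S2; S1-0->S3; S1-1->S2; S2-0->S2; S2-1->S2; S3-0->S2; S3-1->S4; S4-0->S2; S4-1->S5; S5-0->S6; S5-1->S7; S6-0->S6; S6-1->S8; S7-0->S6; S7-1->S9; S8-0->S6; S8-1->S5; S9-0->S6; S9-1->S9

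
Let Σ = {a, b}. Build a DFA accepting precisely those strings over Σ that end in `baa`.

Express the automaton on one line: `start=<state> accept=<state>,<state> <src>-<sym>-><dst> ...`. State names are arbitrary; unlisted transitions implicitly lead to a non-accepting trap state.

Remember how much of `baa` the current input suffix matches. State S0 means no match yet; S1 means the last symbol is `b`; S2 means the last 2 symbols are `ba`; S3 means the last 3 symbols are `baa`. Only S3 accepts. On a mismatch, fall back to the longest proper suffix that is still a prefix of `baa`.
        a   b  
>  S0   S0  S1 
   S1   S2  S1 
   S2   S3  S1 
 * S3   S0  S1 
(> = start, * = accepting)

start=S0 accept=S3 S0-a->S0 S0-b->S1 S1-a->S2 S1-b->S1 S2-a->S3 S2-b->S1 S3-a->S0 S3-b->S1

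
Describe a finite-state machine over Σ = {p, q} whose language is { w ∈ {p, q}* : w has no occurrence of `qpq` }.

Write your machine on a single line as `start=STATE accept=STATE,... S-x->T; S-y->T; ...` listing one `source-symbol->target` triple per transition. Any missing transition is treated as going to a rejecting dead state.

Track partial matches of the forbidden pattern `qpq`. State S3 is a dead state reached once `qpq` has occurred; every other state accepts. S0 means no part of `qpq` is currently matched.
4 states suffice.
        p   q  
>* S0   S0  S1 
 * S1   S2  S1 
 * S2   S0  S3 
   S3   S3  S3 
(> = start, * = accepting)

start=S0; accept=S0,S1,S2; S0-p->S0; S0-q->S1; S1-p->S2; S1-q->S1; S2-p->S0; S2-q->S3; S3-p->S3; S3-q->S3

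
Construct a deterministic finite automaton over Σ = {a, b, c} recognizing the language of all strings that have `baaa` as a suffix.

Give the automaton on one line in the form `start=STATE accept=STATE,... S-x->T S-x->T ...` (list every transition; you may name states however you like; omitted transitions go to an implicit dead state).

start=s0 accept=s4 s0-a->s0 s0-b->s1 s0-c->s0 s1-a->s2 s1-b->s1 s1-c->s0 s2-a->s3 s2-b->s1 s2-c->s0 s3-a->s4 s3-b->s1 s3-c->s0 s4-a->s0 s4-b->s1 s4-c->s0

Remember how much of `baaa` the current input suffix matches. State s0 means no match yet; s1 means the last symbol is `b`; s2 means the last 2 symbols are `ba`; s3 means the last 3 symbols are `baa`; s4 means the last 4 symbols are `baaa`. Only s4 accepts. On a mismatch, fall back to the longest proper suffix that is still a prefix of `baaa`.
5 states suffice.
        a   b   c  
>  s0   s0  s1  s0 
   s1   s2  s1  s0 
   s2   s3  s1  s0 
   s3   s4  s1  s0 
 * s4   s0  s1  s0 
(> = start, * = accepting)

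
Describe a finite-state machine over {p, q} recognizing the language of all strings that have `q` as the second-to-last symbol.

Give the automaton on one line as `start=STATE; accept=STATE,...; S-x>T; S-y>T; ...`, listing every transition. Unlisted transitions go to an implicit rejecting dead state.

Because acceptance depends on a position counted from the end, the machine has to buffer the most recent 2 symbols. Make each state the string of the last up-to-2 symbols read; on input `x` shift the window left and append `x`. Accept when the buffered window has length 2 and begins with `q`.
A 7-state machine:
       p  q 
>  A   B  C 
   B   D  E 
   C   F  G 
   D   D  E 
   E   F  G 
 * F   D  E 
 * G   F  G 
(> = start, * = accepting)

start=A; accept=F,G; A-p>B; A-q>C; B-p>D; B-q>E; C-p>F; C-q>G; D-p>D; D-q>E; E-p>F; E-q>G; F-p>D; F-q>E; G-p>F; G-q>G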